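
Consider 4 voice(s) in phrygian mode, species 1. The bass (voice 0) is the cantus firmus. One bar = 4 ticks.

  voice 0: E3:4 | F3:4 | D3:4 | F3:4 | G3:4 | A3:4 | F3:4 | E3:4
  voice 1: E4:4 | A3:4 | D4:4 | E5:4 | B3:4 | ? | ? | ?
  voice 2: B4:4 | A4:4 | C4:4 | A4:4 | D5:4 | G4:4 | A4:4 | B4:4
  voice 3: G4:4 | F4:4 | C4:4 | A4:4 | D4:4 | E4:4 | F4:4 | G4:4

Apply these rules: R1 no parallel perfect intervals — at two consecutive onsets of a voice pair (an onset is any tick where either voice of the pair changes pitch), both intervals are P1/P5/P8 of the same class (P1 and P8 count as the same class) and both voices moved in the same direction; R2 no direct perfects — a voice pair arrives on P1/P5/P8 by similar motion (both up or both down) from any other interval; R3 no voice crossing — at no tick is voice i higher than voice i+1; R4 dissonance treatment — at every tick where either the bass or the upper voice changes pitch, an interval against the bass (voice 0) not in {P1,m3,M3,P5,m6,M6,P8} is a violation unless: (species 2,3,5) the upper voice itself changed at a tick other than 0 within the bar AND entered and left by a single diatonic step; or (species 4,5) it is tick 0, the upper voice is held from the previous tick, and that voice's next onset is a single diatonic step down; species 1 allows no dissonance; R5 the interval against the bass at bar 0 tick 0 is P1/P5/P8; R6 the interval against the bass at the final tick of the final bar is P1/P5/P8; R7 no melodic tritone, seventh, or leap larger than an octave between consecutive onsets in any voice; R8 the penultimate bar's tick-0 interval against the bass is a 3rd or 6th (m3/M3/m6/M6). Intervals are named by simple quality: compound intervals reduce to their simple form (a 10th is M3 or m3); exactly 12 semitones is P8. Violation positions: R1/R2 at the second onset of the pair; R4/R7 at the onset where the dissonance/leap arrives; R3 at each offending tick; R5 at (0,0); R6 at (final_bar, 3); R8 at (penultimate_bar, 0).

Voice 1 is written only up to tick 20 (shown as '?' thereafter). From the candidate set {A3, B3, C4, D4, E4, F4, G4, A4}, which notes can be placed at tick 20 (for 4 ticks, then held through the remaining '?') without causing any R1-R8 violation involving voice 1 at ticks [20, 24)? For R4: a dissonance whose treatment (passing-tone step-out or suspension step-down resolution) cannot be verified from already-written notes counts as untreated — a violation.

A3: legal
B3: violates R4
C4: legal
D4: violates R4
E4: violates R2
F4: violates R7
G4: violates R4
A4: violates R2,R3,R7

{A3, C4}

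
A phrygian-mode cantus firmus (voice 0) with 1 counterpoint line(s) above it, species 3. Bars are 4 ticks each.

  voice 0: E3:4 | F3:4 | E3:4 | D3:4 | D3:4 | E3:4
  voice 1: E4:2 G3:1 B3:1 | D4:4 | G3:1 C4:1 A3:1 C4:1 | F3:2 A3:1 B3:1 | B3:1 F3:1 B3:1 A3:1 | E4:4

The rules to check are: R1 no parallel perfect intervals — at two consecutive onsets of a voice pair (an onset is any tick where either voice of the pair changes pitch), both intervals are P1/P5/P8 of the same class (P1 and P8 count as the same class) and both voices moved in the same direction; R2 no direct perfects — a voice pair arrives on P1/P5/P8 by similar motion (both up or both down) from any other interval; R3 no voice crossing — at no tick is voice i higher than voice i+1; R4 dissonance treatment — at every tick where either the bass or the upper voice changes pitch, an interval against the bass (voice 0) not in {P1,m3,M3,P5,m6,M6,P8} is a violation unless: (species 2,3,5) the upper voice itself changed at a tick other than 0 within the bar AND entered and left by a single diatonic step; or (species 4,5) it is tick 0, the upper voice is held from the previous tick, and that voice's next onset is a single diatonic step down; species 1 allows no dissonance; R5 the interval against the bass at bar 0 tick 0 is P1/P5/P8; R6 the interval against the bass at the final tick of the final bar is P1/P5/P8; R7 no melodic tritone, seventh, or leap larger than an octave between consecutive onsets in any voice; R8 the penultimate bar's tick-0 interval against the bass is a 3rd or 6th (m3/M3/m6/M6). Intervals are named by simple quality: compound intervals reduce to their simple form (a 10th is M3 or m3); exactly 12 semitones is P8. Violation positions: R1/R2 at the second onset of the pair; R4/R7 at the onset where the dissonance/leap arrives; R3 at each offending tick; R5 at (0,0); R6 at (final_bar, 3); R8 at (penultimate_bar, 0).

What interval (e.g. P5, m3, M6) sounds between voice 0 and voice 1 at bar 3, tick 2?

voice 0=D3 voice 1=A3 -> P5

P5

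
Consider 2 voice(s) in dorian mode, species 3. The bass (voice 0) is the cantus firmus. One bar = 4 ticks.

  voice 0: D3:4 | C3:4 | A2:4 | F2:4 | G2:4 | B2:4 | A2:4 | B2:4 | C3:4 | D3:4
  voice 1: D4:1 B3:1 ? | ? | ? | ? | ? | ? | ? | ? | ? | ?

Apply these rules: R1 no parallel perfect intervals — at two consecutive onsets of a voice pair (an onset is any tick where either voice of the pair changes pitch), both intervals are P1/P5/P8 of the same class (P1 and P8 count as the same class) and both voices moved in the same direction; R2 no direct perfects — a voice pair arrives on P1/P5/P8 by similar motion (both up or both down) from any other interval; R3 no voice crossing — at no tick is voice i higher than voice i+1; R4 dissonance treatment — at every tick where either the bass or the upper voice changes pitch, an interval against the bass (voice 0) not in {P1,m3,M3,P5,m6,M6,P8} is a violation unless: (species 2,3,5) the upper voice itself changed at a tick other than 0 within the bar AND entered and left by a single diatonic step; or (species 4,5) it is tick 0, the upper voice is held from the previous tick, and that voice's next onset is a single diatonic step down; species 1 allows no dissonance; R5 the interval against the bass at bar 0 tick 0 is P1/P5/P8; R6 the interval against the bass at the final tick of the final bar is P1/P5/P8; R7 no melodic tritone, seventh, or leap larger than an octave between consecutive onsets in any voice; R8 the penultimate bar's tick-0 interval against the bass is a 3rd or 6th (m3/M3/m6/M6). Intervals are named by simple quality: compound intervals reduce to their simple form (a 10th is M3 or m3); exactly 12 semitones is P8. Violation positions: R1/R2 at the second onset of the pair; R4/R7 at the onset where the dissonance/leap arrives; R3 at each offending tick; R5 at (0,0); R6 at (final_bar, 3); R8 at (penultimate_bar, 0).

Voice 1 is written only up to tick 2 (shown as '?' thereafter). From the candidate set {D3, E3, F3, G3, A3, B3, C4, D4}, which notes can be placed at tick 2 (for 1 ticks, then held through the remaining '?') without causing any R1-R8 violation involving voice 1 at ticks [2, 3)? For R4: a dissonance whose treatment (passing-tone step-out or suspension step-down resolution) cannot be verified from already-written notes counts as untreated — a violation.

{A3, B3, D3, D4}

D3: legal
E3: violates R4
F3: violates R7
G3: violates R4
A3: legal
B3: legal
C4: violates R4
D4: legal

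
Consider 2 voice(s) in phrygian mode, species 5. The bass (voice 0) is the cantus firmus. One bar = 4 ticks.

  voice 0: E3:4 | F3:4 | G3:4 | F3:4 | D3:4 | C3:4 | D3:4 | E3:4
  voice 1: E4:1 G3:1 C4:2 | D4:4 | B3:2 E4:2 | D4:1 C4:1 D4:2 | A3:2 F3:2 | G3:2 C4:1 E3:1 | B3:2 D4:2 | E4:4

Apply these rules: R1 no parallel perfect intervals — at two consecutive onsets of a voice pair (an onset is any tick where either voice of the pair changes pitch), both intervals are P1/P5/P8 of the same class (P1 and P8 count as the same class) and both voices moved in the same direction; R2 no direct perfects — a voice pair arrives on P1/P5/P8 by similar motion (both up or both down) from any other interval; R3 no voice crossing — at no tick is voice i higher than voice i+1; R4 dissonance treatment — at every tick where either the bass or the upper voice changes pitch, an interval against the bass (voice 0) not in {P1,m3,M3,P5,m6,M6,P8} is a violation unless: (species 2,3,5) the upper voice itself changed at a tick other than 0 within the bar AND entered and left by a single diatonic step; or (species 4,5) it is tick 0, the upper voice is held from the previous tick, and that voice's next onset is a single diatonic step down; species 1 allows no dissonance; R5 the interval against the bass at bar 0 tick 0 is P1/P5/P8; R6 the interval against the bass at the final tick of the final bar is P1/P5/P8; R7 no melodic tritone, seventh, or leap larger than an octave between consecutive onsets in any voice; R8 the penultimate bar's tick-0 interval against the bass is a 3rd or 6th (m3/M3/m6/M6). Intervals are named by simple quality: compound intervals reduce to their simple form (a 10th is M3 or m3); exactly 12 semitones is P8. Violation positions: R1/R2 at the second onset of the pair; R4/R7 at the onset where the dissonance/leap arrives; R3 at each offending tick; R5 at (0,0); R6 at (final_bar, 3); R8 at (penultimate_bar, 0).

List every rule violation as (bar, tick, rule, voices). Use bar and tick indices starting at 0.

(4, 0, R2, (0, 1))
(7, 0, R1, (0, 1))

bar 0: v0=E3 v1=E4 downbeat P8
bar 1: v0=F3 v1=D4 downbeat M6
bar 2: v0=G3 v1=B3 downbeat M3
bar 3: v0=F3 v1=D4 downbeat M6
bar 4: v0=D3 v1=A3 downbeat P5
bar 5: v0=C3 v1=G3 downbeat P5
bar 6: v0=D3 v1=B3 downbeat M6
bar 7: v0=E3 v1=E4 downbeat P8
  -> R2 @ bar 4 tick 0 v(0, 1): F3/D4 M6 -> D3/A3 P5 similar
  -> R1 @ bar 7 tick 0 v(0, 1): D3/D4 P8 -> E3/E4 P8 similar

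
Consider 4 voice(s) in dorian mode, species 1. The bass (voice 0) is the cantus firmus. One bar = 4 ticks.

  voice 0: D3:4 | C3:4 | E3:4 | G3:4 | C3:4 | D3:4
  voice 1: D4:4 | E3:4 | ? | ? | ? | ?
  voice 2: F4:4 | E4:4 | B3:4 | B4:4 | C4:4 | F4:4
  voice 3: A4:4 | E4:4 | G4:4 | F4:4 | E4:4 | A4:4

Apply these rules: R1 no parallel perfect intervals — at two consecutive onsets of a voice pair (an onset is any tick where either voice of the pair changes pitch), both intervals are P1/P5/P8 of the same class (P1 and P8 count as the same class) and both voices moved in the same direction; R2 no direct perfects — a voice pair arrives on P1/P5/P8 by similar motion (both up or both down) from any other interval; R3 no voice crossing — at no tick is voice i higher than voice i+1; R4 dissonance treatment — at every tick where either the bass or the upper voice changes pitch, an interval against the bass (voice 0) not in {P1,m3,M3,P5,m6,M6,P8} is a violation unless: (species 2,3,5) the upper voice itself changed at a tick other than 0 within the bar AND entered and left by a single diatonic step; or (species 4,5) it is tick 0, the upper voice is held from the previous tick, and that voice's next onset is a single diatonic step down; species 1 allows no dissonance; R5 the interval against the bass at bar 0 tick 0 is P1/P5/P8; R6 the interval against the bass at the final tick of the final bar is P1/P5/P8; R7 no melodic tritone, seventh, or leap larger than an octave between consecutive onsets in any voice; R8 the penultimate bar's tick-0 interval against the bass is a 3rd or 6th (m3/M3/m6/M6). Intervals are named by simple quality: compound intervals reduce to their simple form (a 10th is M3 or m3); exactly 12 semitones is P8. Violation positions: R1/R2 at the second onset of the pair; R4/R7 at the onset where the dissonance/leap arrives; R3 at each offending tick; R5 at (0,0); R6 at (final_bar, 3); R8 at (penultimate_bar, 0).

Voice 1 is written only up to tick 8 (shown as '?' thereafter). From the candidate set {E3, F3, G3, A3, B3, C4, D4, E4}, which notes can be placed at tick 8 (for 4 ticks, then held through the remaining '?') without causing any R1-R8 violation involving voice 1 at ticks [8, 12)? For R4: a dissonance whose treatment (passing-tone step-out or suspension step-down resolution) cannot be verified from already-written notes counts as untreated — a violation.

E3: legal
F3: violates R4
G3: violates R1
A3: violates R4
B3: violates R2
C4: violates R2,R3
D4: violates R3,R4,R7
E4: violates R2,R3

{E3}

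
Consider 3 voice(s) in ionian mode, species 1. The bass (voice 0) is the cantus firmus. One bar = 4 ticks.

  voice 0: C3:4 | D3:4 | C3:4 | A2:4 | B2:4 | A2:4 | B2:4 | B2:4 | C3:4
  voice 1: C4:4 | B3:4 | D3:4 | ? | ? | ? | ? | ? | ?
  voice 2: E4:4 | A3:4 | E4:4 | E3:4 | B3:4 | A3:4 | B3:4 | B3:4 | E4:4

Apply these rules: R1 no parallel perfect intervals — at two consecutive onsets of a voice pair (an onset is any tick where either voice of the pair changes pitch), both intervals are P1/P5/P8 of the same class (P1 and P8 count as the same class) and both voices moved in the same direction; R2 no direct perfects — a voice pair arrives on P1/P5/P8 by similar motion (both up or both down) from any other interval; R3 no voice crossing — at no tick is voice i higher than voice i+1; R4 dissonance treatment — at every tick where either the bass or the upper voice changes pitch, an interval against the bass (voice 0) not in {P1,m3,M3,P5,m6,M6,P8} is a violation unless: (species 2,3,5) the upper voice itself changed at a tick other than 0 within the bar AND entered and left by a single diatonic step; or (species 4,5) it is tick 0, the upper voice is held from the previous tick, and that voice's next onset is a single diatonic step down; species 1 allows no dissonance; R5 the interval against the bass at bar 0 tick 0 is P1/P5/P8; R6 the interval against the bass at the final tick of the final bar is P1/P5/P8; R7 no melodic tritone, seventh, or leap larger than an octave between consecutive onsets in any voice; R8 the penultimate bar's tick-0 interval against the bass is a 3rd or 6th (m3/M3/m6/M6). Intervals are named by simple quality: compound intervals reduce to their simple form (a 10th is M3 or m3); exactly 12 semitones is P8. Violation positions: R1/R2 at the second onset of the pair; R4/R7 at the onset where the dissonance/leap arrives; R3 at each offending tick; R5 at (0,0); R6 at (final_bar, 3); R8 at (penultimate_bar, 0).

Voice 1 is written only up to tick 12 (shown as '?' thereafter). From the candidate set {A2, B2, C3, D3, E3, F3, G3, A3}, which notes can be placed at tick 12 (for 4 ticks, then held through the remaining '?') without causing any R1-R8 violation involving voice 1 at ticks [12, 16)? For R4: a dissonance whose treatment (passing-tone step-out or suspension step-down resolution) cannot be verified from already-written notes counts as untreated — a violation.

{C3, E3}

A2: violates R2
B2: violates R4
C3: legal
D3: violates R4
E3: legal
F3: violates R3
G3: violates R3,R4
A3: violates R3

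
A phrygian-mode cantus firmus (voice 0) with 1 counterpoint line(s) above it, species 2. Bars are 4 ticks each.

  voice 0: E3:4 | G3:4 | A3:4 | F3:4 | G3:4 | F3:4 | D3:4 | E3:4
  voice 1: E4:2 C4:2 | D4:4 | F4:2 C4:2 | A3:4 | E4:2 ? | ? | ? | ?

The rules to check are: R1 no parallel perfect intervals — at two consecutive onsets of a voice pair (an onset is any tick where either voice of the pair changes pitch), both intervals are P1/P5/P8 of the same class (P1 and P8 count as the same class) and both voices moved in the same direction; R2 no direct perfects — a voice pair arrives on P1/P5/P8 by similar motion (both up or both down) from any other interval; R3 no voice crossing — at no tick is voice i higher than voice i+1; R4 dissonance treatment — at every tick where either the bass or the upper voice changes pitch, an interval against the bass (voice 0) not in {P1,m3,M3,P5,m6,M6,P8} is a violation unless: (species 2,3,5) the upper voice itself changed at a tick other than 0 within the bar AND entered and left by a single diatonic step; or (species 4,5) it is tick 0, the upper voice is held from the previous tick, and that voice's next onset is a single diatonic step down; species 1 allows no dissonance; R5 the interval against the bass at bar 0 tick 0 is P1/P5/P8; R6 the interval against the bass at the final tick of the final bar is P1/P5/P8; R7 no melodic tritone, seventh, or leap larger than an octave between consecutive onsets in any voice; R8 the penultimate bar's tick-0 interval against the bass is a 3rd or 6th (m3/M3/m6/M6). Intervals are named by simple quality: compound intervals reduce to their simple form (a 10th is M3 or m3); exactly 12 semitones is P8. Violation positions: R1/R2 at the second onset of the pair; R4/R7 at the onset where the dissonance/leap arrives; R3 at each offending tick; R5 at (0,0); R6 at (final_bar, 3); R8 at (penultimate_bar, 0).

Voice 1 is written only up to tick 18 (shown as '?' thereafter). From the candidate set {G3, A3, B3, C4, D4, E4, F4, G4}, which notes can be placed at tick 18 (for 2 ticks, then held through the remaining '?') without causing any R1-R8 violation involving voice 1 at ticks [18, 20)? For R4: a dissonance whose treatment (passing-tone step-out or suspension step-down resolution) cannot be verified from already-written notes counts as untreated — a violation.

{B3, D4, E4, G3, G4}

G3: legal
A3: violates R4
B3: legal
C4: violates R4
D4: legal
E4: legal
F4: violates R4
G4: legal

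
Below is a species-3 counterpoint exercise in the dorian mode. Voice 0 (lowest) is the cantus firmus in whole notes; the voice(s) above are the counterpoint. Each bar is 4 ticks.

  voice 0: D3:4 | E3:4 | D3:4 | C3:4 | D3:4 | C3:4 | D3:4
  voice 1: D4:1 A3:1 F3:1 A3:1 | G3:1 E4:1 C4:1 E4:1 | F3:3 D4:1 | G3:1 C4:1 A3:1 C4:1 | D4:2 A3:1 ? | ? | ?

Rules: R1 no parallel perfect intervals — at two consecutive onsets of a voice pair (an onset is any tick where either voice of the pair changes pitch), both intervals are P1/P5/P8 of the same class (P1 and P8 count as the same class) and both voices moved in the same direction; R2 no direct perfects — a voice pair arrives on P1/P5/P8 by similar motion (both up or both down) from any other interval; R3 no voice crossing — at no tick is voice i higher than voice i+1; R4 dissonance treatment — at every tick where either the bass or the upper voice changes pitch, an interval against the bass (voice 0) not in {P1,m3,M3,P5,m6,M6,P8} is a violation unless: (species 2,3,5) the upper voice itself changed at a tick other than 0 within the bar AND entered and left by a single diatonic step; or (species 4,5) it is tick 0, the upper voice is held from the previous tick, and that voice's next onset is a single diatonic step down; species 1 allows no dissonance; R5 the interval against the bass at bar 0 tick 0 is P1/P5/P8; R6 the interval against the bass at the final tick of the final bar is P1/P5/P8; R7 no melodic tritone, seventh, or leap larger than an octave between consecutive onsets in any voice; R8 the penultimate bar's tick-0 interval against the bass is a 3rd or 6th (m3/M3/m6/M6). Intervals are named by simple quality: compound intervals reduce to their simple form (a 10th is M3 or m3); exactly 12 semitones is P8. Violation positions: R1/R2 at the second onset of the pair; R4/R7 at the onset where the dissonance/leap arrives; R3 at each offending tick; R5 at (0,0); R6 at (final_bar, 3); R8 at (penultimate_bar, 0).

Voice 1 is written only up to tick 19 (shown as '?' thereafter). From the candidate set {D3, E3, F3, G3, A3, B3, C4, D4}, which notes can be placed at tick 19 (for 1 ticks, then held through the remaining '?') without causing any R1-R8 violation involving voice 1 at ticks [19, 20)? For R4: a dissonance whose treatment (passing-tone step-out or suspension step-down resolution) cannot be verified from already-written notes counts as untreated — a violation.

{A3, B3, D3, D4, F3}

D3: legal
E3: violates R4
F3: legal
G3: violates R4
A3: legal
B3: legal
C4: violates R4
D4: legal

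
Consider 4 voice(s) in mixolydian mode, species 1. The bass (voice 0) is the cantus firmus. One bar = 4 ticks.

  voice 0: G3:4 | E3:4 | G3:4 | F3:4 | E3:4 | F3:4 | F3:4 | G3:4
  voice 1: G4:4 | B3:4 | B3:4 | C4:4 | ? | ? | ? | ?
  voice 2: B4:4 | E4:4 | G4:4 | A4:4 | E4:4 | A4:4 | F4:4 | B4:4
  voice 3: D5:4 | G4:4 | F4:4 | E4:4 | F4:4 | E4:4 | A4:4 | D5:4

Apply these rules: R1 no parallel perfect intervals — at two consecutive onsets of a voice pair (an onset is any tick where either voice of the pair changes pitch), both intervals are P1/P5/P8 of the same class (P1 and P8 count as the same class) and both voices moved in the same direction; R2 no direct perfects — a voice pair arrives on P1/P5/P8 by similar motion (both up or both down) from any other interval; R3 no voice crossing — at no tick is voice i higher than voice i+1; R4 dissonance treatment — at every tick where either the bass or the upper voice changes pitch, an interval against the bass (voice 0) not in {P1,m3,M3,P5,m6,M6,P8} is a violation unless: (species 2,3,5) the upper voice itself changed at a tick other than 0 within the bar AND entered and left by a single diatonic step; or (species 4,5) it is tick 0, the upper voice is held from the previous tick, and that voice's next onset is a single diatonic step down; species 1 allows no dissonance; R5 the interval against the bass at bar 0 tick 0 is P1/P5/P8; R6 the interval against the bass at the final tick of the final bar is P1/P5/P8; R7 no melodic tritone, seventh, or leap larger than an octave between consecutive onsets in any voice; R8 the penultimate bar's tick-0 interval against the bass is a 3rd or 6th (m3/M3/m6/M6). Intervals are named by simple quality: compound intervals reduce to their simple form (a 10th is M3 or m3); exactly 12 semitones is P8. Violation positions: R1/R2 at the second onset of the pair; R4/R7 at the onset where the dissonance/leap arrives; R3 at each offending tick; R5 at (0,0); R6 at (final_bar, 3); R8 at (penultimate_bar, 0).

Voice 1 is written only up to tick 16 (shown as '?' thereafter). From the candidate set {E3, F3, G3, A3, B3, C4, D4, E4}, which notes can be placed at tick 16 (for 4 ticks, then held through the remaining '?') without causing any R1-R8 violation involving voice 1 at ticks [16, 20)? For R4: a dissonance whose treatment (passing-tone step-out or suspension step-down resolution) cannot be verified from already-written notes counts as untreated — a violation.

E3: violates R2
F3: violates R4
G3: legal
A3: violates R2,R4
B3: violates R1
C4: legal
D4: violates R4
E4: legal

{C4, E4, G3}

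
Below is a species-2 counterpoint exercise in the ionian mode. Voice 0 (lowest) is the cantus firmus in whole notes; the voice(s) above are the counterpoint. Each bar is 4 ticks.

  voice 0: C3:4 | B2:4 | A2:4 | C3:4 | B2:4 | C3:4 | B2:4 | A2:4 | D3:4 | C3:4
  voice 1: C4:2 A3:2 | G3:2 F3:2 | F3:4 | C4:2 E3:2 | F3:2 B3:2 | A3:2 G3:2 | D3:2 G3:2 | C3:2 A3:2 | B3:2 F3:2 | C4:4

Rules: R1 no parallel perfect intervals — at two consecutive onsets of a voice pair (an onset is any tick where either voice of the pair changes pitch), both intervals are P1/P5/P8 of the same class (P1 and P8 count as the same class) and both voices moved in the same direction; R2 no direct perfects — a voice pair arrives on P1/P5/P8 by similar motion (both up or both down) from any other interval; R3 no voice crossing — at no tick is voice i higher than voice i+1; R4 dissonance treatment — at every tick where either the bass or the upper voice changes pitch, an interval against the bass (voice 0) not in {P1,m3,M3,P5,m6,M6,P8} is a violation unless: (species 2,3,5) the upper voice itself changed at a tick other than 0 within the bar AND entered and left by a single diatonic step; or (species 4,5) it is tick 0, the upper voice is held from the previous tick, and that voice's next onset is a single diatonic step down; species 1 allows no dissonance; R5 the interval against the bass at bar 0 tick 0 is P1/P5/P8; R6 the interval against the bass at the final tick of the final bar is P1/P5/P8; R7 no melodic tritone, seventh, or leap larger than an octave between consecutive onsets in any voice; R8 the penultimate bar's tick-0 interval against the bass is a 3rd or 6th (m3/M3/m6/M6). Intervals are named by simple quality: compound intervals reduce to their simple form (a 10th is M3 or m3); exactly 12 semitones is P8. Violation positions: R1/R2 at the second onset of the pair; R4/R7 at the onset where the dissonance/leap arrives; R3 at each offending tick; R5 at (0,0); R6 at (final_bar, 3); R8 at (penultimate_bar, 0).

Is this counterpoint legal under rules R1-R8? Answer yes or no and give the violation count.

No (5 violations)

bar 0: v0=C3 v1=C4 (P8)
bar 1: v0=B2 v1=G3 (m6)
bar 2: v0=A2 v1=F3 (m6)
bar 3: v0=C3 v1=C4 (P8)
bar 4: v0=B2 v1=F3 (TT)
bar 5: v0=C3 v1=A3 (M6)
bar 6: v0=B2 v1=D3 (m3)
bar 7: v0=A2 v1=C3 (m3)
bar 8: v0=D3 v1=B3 (M6)
bar 9: v0=C3 v1=C4 (P8)
  R4 @ bar1.2: B2/F3 TT untreated
  R2 @ bar3.0: A2/F3 m6 -> C3/C4 P8 similar
  R4 @ bar4.0: B2/F3 TT untreated
  R7 @ bar4.2: F3->B3 leap 6st
  R7 @ bar8.2: B3->F3 leap 6st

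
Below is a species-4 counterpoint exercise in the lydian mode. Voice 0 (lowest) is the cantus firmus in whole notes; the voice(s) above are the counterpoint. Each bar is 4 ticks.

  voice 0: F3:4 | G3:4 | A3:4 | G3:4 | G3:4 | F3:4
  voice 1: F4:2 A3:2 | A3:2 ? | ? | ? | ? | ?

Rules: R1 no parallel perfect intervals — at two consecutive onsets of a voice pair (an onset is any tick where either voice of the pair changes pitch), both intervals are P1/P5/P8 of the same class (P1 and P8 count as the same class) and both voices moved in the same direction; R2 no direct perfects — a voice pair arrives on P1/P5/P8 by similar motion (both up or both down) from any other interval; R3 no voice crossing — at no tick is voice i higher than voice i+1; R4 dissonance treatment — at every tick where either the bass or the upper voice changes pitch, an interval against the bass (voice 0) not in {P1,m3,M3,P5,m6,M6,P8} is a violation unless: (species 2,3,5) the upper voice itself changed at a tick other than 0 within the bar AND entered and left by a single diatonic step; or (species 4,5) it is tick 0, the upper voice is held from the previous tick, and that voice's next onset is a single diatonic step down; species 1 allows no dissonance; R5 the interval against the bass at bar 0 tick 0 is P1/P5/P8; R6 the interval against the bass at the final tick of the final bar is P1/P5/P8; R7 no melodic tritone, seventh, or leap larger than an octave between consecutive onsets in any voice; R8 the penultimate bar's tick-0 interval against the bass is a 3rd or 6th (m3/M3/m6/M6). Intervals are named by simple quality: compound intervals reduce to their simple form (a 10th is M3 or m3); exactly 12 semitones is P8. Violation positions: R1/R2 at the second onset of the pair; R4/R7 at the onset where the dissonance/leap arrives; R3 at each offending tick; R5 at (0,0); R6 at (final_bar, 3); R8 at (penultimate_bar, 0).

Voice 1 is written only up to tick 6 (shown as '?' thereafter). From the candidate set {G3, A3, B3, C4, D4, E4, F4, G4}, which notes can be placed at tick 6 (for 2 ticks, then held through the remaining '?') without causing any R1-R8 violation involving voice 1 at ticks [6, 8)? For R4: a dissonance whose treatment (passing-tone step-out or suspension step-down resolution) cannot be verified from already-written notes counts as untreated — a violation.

{A3, B3, D4, E4, G3}

G3: legal
A3: legal
B3: legal
C4: violates R4
D4: legal
E4: legal
F4: violates R4
G4: violates R7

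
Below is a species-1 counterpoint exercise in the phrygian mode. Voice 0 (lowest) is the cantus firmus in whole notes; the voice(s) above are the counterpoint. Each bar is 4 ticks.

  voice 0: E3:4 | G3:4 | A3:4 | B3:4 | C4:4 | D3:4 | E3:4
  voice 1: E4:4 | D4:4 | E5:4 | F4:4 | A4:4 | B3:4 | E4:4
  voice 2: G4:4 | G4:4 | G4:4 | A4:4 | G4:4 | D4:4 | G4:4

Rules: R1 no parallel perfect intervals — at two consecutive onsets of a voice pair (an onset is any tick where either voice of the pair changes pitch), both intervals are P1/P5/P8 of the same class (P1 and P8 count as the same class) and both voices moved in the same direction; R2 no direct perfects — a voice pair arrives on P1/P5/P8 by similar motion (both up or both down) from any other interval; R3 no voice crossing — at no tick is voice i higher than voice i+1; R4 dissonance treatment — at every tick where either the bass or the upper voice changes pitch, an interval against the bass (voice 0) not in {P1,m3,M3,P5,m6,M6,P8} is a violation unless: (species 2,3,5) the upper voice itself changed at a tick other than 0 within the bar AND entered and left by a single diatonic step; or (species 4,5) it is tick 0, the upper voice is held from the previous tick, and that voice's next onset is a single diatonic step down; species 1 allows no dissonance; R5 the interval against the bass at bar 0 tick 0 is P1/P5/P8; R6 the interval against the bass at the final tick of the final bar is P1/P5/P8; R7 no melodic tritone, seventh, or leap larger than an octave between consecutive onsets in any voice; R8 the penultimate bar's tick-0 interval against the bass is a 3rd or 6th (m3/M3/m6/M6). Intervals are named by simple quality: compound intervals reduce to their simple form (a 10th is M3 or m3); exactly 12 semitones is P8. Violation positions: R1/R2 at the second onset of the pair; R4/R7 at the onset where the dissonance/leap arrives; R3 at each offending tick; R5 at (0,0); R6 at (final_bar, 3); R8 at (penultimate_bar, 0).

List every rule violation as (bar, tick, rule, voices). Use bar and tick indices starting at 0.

(0, 0, R5, (0, 2))
(2, 0, R1, (0, 1))
(2, 0, R3, (1, 2))
(2, 0, R4, (0, 2))
(2, 0, R7, (1,))
(2, 1, R3, (1, 2))
(2, 2, R3, (1, 2))
(2, 3, R3, (1, 2))
(3, 0, R4, (0, 1))
(3, 0, R4, (0, 2))
(3, 0, R7, (1,))
(4, 0, R3, (1, 2))
(4, 1, R3, (1, 2))
(4, 2, R3, (1, 2))
(4, 3, R3, (1, 2))
(5, 0, R2, (0, 2))
(5, 0, R7, (0,))
(5, 0, R7, (1,))
(5, 0, R8, (0, 2))
(6, 0, R2, (0, 1))
(6, 3, R6, (0, 2))

bar 0: v0=E3 v1=E4 v2=G4 downbeat m3
bar 1: v0=G3 v1=D4 v2=G4 downbeat P8
bar 2: v0=A3 v1=E5 v2=G4 downbeat m7
bar 3: v0=B3 v1=F4 v2=A4 downbeat m7
bar 4: v0=C4 v1=A4 v2=G4 downbeat P5
bar 5: v0=D3 v1=B3 v2=D4 downbeat P8
bar 6: v0=E3 v1=E4 v2=G4 downbeat m3
  -> R5 @ bar 0 tick 0 v(0, 2): opens on m3
  -> R1 @ bar 2 tick 0 v(0, 1): G3/D4 P5 -> A3/E5 P5 similar
  -> R3 @ bar 2 tick 0 v(1, 2): E5 above G4
  -> R4 @ bar 2 tick 0 v(0, 2): A3/G4 m7 untreated
  -> R7 @ bar 2 tick 0 v(1,): D4->E5 leap 14st
  -> R3 @ bar 2 tick 1 v(1, 2): E5 above G4
  -> R3 @ bar 2 tick 2 v(1, 2): E5 above G4
  -> R3 @ bar 2 tick 3 v(1, 2): E5 above G4
  -> R4 @ bar 3 tick 0 v(0, 1): B3/F4 TT untreated
  -> R4 @ bar 3 tick 0 v(0, 2): B3/A4 m7 untreated
  -> R7 @ bar 3 tick 0 v(1,): E5->F4 leap 11st
  -> R3 @ bar 4 tick 0 v(1, 2): A4 above G4
  -> R3 @ bar 4 tick 1 v(1, 2): A4 above G4
  -> R3 @ bar 4 tick 2 v(1, 2): A4 above G4
  -> R3 @ bar 4 tick 3 v(1, 2): A4 above G4
  -> R2 @ bar 5 tick 0 v(0, 2): C4/G4 P5 -> D3/D4 P8 similar
  -> R7 @ bar 5 tick 0 v(0,): C4->D3 leap 10st
  -> R7 @ bar 5 tick 0 v(1,): A4->B3 leap 10st
  -> R8 @ bar 5 tick 0 v(0, 2): penult P8 not 3rd/6th
  -> R2 @ bar 6 tick 0 v(0, 1): D3/B3 M6 -> E3/E4 P8 similar
  -> R6 @ bar 6 tick 3 v(0, 2): closes on m3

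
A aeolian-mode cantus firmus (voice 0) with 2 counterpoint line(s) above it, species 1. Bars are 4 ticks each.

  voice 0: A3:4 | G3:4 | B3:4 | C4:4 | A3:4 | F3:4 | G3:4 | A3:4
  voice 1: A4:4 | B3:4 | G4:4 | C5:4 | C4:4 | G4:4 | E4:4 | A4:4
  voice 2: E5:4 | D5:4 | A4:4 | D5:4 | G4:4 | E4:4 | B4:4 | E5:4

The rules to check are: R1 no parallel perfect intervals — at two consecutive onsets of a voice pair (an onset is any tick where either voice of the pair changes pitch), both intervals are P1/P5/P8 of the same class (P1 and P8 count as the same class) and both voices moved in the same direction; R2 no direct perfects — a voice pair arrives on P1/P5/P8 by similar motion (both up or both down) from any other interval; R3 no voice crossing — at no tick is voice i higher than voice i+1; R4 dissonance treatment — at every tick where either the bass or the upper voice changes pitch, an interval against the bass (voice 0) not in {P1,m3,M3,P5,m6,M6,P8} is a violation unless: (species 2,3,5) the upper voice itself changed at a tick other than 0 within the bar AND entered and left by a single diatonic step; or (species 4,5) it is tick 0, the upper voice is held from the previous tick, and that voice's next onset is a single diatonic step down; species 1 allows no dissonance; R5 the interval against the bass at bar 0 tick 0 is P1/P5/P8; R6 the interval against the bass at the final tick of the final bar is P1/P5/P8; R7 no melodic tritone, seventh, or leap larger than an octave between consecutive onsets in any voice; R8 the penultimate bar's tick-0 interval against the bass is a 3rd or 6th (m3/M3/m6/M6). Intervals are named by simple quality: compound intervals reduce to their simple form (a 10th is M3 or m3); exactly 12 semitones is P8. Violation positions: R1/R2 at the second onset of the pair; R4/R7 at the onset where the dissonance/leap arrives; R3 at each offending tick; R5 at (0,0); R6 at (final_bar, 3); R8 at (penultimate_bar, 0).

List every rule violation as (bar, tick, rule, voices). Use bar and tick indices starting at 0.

bar 0: v0=A3 v1=A4 v2=E5 downbeat P5
bar 1: v0=G3 v1=B3 v2=D5 downbeat P5
bar 2: v0=B3 v1=G4 v2=A4 downbeat m7
bar 3: v0=C4 v1=C5 v2=D5 downbeat M2
bar 4: v0=A3 v1=C4 v2=G4 downbeat m7
bar 5: v0=F3 v1=G4 v2=E4 downbeat M7
bar 6: v0=G3 v1=E4 v2=B4 downbeat M3
bar 7: v0=A3 v1=A4 v2=E5 downbeat P5
  -> R1 @ bar 1 tick 0 v(0, 2): A3/E5 P5 -> G3/D5 P5 similar
  -> R7 @ bar 1 tick 0 v(1,): A4->B3 leap 10st
  -> R4 @ bar 2 tick 0 v(0, 2): B3/A4 m7 untreated
  -> R2 @ bar 3 tick 0 v(0, 1): B3/G4 m6 -> C4/C5 P8 similar
  -> R4 @ bar 3 tick 0 v(0, 2): C4/D5 M2 untreated
  -> R2 @ bar 4 tick 0 v(1, 2): C5/D5 M2 -> C4/G4 P5 similar
  -> R4 @ bar 4 tick 0 v(0, 2): A3/G4 m7 untreated
  -> R3 @ bar 5 tick 0 v(1, 2): G4 above E4
  -> R4 @ bar 5 tick 0 v(0, 1): F3/G4 M2 untreated
  -> R4 @ bar 5 tick 0 v(0, 2): F3/E4 M7 untreated
  -> R3 @ bar 5 tick 1 v(1, 2): G4 above E4
  -> R3 @ bar 5 tick 2 v(1, 2): G4 above E4
  -> R3 @ bar 5 tick 3 v(1, 2): G4 above E4
  -> R1 @ bar 7 tick 0 v(1, 2): E4/B4 P5 -> A4/E5 P5 similar
  -> R2 @ bar 7 tick 0 v(0, 1): G3/E4 M6 -> A3/A4 P8 similar
  -> R2 @ bar 7 tick 0 v(0, 2): G3/B4 M3 -> A3/E5 P5 similar

(1, 0, R1, (0, 2))
(1, 0, R7, (1,))
(2, 0, R4, (0, 2))
(3, 0, R2, (0, 1))
(3, 0, R4, (0, 2))
(4, 0, R2, (1, 2))
(4, 0, R4, (0, 2))
(5, 0, R3, (1, 2))
(5, 0, R4, (0, 1))
(5, 0, R4, (0, 2))
(5, 1, R3, (1, 2))
(5, 2, R3, (1, 2))
(5, 3, R3, (1, 2))
(7, 0, R1, (1, 2))
(7, 0, R2, (0, 1))
(7, 0, R2, (0, 2))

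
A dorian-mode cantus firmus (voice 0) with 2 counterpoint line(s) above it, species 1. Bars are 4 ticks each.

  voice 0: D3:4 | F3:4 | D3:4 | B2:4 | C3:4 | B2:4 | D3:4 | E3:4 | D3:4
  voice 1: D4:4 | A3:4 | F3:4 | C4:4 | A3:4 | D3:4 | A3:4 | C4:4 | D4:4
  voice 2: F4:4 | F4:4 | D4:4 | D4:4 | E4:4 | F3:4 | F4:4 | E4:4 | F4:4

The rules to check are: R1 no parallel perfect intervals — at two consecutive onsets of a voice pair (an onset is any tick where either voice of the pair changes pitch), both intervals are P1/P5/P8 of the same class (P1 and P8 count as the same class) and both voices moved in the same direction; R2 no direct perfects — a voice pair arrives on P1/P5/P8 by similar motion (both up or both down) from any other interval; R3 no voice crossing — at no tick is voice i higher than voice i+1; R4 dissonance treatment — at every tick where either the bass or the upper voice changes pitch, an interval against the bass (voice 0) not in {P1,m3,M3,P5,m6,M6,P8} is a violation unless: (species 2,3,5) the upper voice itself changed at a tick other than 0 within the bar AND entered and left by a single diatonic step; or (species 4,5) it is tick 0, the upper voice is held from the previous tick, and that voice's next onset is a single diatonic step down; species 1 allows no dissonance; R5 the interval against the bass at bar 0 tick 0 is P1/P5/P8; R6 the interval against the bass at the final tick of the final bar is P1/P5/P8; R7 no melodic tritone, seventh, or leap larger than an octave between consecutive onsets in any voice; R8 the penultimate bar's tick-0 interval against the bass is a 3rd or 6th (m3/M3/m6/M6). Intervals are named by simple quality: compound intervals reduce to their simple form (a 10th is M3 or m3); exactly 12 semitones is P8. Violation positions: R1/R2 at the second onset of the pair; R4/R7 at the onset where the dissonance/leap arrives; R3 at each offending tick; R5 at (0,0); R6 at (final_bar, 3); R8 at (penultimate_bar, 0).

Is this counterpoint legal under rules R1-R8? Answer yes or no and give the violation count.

bar 0: v0=D3 v1=D4 v2=F4 (m3)
bar 1: v0=F3 v1=A3 v2=F4 (P8)
bar 2: v0=D3 v1=F3 v2=D4 (P8)
bar 3: v0=B2 v1=C4 v2=D4 (m3)
bar 4: v0=C3 v1=A3 v2=E4 (M3)
bar 5: v0=B2 v1=D3 v2=F3 (TT)
bar 6: v0=D3 v1=A3 v2=F4 (m3)
bar 7: v0=E3 v1=C4 v2=E4 (P8)
bar 8: v0=D3 v1=D4 v2=F4 (m3)
  R5 @ bar0.0: opens on m3
  R1 @ bar2.0: F3/F4 P8 -> D3/D4 P8 similar
  R4 @ bar3.0: B2/C4 m2 untreated
  R4 @ bar5.0: B2/F3 TT untreated
  R7 @ bar5.0: E4->F3 leap 11st
  R2 @ bar6.0: B2/D3 m3 -> D3/A3 P5 similar
  R8 @ bar7.0: penult P8 not 3rd/6th
  R6 @ bar8.3: closes on m3

No (8 violations)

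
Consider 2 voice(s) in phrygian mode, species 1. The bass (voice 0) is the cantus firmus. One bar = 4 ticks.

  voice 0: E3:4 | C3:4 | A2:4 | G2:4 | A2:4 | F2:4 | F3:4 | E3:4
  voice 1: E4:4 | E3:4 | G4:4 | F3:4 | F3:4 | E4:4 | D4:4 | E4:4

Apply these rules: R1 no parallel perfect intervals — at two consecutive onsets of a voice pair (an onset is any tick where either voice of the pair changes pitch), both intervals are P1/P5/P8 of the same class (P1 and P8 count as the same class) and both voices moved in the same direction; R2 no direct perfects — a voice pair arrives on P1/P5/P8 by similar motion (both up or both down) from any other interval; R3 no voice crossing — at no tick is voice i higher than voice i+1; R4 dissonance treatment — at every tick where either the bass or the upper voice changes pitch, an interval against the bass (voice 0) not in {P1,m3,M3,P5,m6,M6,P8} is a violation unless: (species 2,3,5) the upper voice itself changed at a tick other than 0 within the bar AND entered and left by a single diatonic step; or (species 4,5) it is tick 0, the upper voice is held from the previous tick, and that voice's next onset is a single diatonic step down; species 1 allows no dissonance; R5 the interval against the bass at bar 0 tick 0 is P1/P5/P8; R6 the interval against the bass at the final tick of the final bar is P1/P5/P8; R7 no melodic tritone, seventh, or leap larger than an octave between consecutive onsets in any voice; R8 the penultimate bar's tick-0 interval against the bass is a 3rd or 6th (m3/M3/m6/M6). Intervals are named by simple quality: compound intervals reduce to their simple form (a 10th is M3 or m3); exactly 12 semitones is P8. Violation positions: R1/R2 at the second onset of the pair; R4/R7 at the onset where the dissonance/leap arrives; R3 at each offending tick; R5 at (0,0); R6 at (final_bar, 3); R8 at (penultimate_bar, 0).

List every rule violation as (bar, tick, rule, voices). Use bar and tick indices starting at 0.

(2, 0, R4, (0, 1))
(2, 0, R7, (1,))
(3, 0, R4, (0, 1))
(3, 0, R7, (1,))
(5, 0, R4, (0, 1))
(5, 0, R7, (1,))

bar 0: v0=E3 v1=E4 downbeat P8
bar 1: v0=C3 v1=E3 downbeat M3
bar 2: v0=A2 v1=G4 downbeat m7
bar 3: v0=G2 v1=F3 downbeat m7
bar 4: v0=A2 v1=F3 downbeat m6
bar 5: v0=F2 v1=E4 downbeat M7
bar 6: v0=F3 v1=D4 downbeat M6
bar 7: v0=E3 v1=E4 downbeat P8
  -> R4 @ bar 2 tick 0 v(0, 1): A2/G4 m7 untreated
  -> R7 @ bar 2 tick 0 v(1,): E3->G4 leap 15st
  -> R4 @ bar 3 tick 0 v(0, 1): G2/F3 m7 untreated
  -> R7 @ bar 3 tick 0 v(1,): G4->F3 leap 14st
  -> R4 @ bar 5 tick 0 v(0, 1): F2/E4 M7 untreated
  -> R7 @ bar 5 tick 0 v(1,): F3->E4 leap 11st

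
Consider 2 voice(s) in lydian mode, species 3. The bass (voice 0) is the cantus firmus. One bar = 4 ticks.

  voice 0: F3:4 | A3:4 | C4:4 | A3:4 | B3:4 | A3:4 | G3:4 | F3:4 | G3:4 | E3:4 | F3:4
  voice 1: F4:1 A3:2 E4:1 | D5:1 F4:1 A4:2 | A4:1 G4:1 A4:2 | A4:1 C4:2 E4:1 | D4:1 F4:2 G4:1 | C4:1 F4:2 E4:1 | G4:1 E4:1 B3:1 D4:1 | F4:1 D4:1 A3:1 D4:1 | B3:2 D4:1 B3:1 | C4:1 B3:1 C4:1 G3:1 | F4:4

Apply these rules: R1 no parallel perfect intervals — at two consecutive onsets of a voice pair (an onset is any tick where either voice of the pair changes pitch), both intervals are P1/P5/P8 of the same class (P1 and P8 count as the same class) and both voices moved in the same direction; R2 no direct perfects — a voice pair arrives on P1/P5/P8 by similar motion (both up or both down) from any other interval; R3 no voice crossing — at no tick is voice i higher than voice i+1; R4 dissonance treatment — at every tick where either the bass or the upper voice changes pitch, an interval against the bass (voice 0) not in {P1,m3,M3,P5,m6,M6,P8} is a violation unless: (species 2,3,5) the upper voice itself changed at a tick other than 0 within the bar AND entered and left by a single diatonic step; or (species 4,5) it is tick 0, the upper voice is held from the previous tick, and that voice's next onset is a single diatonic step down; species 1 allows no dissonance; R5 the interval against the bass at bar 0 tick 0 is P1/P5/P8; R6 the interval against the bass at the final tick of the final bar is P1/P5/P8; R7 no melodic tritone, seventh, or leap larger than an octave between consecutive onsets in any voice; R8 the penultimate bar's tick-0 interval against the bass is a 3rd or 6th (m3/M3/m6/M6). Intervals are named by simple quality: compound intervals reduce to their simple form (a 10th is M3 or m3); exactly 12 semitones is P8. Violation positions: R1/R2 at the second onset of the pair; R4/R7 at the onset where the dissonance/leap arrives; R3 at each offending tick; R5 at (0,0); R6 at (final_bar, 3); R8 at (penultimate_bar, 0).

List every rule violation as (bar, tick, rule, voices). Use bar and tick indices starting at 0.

(0, 3, R4, (0, 1))
(1, 0, R4, (0, 1))
(1, 0, R7, (1,))
(4, 1, R4, (0, 1))
(10, 0, R2, (0, 1))
(10, 0, R7, (1,))

bar 0: v0=F3 v1=F4 downbeat P8
bar 1: v0=A3 v1=D5 downbeat P4
bar 2: v0=C4 v1=A4 downbeat M6
bar 3: v0=A3 v1=A4 downbeat P8
bar 4: v0=B3 v1=D4 downbeat m3
bar 5: v0=A3 v1=C4 downbeat m3
bar 6: v0=G3 v1=G4 downbeat P8
bar 7: v0=F3 v1=F4 downbeat P8
bar 8: v0=G3 v1=B3 downbeat M3
bar 9: v0=E3 v1=C4 downbeat m6
bar 10: v0=F3 v1=F4 downbeat P8
  -> R4 @ bar 0 tick 3 v(0, 1): F3/E4 M7 untreated
  -> R4 @ bar 1 tick 0 v(0, 1): A3/D5 P4 untreated
  -> R7 @ bar 1 tick 0 v(1,): E4->D5 leap 10st
  -> R4 @ bar 4 tick 1 v(0, 1): B3/F4 TT untreated
  -> R2 @ bar 10 tick 0 v(0, 1): E3/G3 m3 -> F3/F4 P8 similar
  -> R7 @ bar 10 tick 0 v(1,): G3->F4 leap 10st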